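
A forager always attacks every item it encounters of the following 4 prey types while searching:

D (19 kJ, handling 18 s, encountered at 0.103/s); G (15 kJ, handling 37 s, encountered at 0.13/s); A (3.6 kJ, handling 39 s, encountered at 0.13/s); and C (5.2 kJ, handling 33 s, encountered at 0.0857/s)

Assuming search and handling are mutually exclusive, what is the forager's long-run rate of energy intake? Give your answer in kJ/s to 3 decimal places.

0.310 kJ/s

R = (0.103×19 + 0.13×15 + 0.13×3.6 + 0.0857×5.2) / (1 + 0.103×18 + 0.13×37 + 0.13×39 + 0.0857×33) = 4.821/15.56 = 0.3098 kJ/s.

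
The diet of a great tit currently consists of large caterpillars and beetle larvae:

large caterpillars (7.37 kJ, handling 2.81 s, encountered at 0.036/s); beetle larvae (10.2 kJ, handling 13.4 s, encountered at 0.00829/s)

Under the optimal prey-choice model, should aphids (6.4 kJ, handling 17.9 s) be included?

Intake rate on the current diet: R = (0.036×7.37 + 0.00829×10.2) / (1 + 0.036×2.81 + 0.00829×13.4) = 0.3499/1.212 = 0.2886 kJ/s.
Profitability of aphids: 6.4/17.9 = 0.3575 kJ/s.
Since 0.3575 > R, including aphids increases the long-run rate.

Yes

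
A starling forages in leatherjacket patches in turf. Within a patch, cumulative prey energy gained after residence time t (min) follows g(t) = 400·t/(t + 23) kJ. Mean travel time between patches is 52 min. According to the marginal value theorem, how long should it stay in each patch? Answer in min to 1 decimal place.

34.6 min

By the marginal value theorem, leave when the instantaneous gain rate g'(t) equals the habitat-wide average g(t)/(T + t).
g'(t) = 400·23/(t + 23)². Setting 400·23/(t+23)² = 400t/[(t+23)(52+t)] gives 23(52+t) = t(t+23), so t² = 23×52 = 1196.
t* = √1196 = 34.58 min.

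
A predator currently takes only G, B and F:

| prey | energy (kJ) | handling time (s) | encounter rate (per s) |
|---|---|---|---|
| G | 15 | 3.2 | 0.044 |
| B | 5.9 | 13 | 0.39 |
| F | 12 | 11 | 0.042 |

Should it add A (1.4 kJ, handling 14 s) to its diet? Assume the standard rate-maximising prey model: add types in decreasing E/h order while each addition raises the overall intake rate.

No

Current rate: (0.044×15 + 0.39×5.9 + 0.042×12)/(1 + 0.044×3.2 + 0.39×13 + 0.042×11) = 0.5193 kJ/s.
Profitability of A: 1.4/14 = 0.1 kJ/s.
0.1 < 0.5193, so adding A would lower the average — exclude it.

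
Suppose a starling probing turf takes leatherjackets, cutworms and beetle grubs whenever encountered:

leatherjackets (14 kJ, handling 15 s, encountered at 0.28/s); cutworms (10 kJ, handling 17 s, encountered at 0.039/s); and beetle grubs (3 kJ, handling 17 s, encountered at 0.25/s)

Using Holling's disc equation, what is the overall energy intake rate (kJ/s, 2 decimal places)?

Energy encountered per unit search time: 0.28×14 + 0.039×10 + 0.25×3 = 5.06 kJ/s.
Handling time per unit search time: 0.28×15 + 0.039×17 + 0.25×17 = 9.113.
Rate = 5.06/(1 + 9.113) = 0.5003 kJ/s.

0.50 kJ/s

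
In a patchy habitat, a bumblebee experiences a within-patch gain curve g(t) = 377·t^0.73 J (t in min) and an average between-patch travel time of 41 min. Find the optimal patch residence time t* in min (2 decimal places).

Maximise g(t)/(T+t): set derivative to zero → g'(t)(T+t) = g(t).
g'(t) = 0.73·377·t^-0.27. Setting 0.73·377·t^-0.27 = 377·t^0.73/(41+t) gives 0.73(41+t) = t, so 0.27·t = 0.73×41.
t* = 0.73×41/0.27 = 110.9 min.

110.85 min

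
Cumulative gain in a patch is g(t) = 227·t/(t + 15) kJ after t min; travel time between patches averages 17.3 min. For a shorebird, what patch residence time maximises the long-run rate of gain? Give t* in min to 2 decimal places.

Optimal t* satisfies g'(t*) = g(t*)/(T + t*).
g'(t) = 227·15/(t + 15)². Setting 227·15/(t+15)² = 227t/[(t+15)(17.3+t)] gives 15(17.3+t) = t(t+15), so t² = 15×17.3 = 259.5.
t* = √259.5 = 16.11 min.

16.11 min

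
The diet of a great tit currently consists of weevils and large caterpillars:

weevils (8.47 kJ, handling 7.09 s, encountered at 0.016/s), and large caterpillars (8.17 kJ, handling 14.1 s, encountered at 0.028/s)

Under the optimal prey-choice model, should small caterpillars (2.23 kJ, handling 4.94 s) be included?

Yes

Intake rate on the current diet: R = (0.016×8.47 + 0.028×8.17) / (1 + 0.016×7.09 + 0.028×14.1) = 0.3643/1.508 = 0.2415 kJ/s.
Profitability of small caterpillars: 2.23/4.94 = 0.4514 kJ/s.
Since 0.4514 > R, including small caterpillars increases the long-run rate.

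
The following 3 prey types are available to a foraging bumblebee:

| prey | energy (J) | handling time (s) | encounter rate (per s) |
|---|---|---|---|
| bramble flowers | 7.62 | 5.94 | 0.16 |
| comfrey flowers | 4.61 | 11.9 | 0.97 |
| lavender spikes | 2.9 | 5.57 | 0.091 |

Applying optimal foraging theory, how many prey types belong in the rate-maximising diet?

1

Rank by E/h (J/s): bramble flowers 1.28, lavender spikes 0.521, comfrey flowers 0.387. Include each in turn until the next type's E/h falls below the running intake rate.
Rate on top 1: 0.6251. lavender spikes: 0.521 < 0.6251 → exclude; stop.
Optimal diet: bramble flowers — 1 of 3 types.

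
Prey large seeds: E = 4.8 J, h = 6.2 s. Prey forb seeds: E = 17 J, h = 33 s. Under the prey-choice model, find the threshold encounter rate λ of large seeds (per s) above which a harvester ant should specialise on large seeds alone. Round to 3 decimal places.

0.321 per s

The zero-one rule: include forb seeds iff E₂/h₂ > λE₁/(1+λh₁). Equality gives the switch point.
λE₁h₂ = E₂ + λE₂h₁ ⇒ λ = E₂/(E₁h₂ − E₂h₁) = 17/(158.4 − 105.4) = 0.3208 per s.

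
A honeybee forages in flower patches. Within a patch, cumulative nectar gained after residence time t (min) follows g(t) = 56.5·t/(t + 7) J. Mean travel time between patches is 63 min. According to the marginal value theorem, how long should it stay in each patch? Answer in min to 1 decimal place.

21.0 min

Optimal t* satisfies g'(t*) = g(t*)/(T + t*).
g'(t) = 56.5·7/(t + 7)². Setting 56.5·7/(t+7)² = 56.5t/[(t+7)(63+t)] gives 7(63+t) = t(t+7), so t² = 7×63 = 441.
t* = √441 = 21 min.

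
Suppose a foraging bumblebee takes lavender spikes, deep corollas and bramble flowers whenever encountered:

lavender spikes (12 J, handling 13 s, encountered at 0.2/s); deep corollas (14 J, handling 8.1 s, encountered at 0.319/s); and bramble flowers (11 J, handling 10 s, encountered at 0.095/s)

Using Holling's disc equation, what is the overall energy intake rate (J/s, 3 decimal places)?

Energy encountered per unit search time: 0.2×12 + 0.319×14 + 0.095×11 = 7.911 J/s.
Handling time per unit search time: 0.2×13 + 0.319×8.1 + 0.095×10 = 6.134.
Rate = 7.911/(1 + 6.134) = 1.109 J/s.

1.109 J/s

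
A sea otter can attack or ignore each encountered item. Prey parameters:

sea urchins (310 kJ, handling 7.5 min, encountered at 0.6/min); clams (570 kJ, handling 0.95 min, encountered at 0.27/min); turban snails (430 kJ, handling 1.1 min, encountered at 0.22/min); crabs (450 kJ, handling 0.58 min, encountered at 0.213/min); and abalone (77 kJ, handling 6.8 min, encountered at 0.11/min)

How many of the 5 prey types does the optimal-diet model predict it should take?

Profitabilities (E/h, kJ/min): crabs 776, clams 600, turban snails 391, sea urchins 41.3, abalone 11.3. Add prey in this order while the next type's profitability exceeds the intake rate on those already taken.
Rate on top 1: 85.31. clams: 600 > 85.31 → include.
Rate on top 2: 181. turban snails: 391 > 181 → include.
Rate on top 3: 212.3. sea urchins: 41.3 < 212.3 → exclude; stop.
Optimal diet: crabs, clams, turban snails — 3 of 5 types.

3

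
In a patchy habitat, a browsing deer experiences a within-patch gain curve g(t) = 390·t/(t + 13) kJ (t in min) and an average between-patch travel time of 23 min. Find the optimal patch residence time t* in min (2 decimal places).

17.29 min

Optimal t* satisfies g'(t*) = g(t*)/(T + t*).
g'(t) = 390·13/(t + 13)². Setting 390·13/(t+13)² = 390t/[(t+13)(23+t)] gives 13(23+t) = t(t+13), so t² = 13×23 = 299.
t* = √299 = 17.29 min.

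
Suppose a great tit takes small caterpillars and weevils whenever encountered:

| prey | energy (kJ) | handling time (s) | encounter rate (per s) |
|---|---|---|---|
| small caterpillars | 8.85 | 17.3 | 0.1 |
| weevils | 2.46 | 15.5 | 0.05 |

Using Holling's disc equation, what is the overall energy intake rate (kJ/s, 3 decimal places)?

Energy encountered per unit search time: 0.1×8.85 + 0.05×2.46 = 1.008 kJ/s.
Handling time per unit search time: 0.1×17.3 + 0.05×15.5 = 2.505.
Rate = 1.008/(1 + 2.505) = 0.2876 kJ/s.

0.288 kJ/s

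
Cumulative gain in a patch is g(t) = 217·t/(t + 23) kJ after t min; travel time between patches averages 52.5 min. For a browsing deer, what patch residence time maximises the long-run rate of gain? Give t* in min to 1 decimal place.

By the marginal value theorem, leave when the instantaneous gain rate g'(t) equals the habitat-wide average g(t)/(T + t).
g'(t) = 217·23/(t + 23)². Setting 217·23/(t+23)² = 217t/[(t+23)(52.5+t)] gives 23(52.5+t) = t(t+23), so t² = 23×52.5 = 1208.
t* = √1208 = 34.75 min.

34.7 min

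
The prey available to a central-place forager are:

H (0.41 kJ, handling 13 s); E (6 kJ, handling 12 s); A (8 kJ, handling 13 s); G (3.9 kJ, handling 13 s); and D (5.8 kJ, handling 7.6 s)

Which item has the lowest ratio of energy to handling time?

In descending order of E/h:
D: 5.8/7.6 = 0.763 kJ/s
A: 8/13 = 0.615 kJ/s
E: 6/12 = 0.5 kJ/s
G: 3.9/13 = 0.3 kJ/s
H: 0.41/13 = 0.0315 kJ/s

H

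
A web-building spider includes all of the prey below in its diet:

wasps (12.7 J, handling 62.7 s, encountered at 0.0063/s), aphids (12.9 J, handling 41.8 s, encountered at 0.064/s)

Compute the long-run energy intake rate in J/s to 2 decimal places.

Energy encountered per unit search time: 0.0063×12.7 + 0.064×12.9 = 0.9056 J/s.
Handling time per unit search time: 0.0063×62.7 + 0.064×41.8 = 3.07.
Rate = 0.9056/(1 + 3.07) = 0.2225 J/s.

0.22 J/s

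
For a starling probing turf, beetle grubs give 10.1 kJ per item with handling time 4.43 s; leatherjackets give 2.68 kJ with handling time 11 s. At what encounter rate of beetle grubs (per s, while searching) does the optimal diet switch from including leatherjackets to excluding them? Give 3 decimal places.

0.027 per s

Drop leatherjackets once their profitability E₂/h₂ falls below the rate achievable on beetle grubs alone: E₂/h₂ = λE₁/(1 + λh₁).
Solve for λ: λE₁h₂ = E₂(1 + λh₁) → λ(E₁h₂ − E₂h₁) = E₂ → λ = E₂/(E₁h₂ − E₂h₁).
λ = 2.68/(10.1×11 − 2.68×4.43) = 2.68/99.23 = 0.02701 per s.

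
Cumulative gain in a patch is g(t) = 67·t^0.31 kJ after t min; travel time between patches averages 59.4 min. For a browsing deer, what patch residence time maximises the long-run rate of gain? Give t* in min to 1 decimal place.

26.7 min

Optimal t* satisfies g'(t*) = g(t*)/(T + t*).
g'(t) = 0.31·67·t^-0.69. Setting 0.31·67·t^-0.69 = 67·t^0.31/(59.4+t) gives 0.31(59.4+t) = t, so 0.69·t = 0.31×59.4.
t* = 0.31×59.4/0.69 = 26.69 min.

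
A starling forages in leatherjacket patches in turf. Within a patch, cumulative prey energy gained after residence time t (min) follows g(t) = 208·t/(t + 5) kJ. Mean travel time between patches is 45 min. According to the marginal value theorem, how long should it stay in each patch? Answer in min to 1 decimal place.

Maximise g(t)/(T+t): set derivative to zero → g'(t)(T+t) = g(t).
g'(t) = 208·5/(t + 5)². Setting 208·5/(t+5)² = 208t/[(t+5)(45+t)] gives 5(45+t) = t(t+5), so t² = 5×45 = 225.
t* = √225 = 15 min.

15.0 min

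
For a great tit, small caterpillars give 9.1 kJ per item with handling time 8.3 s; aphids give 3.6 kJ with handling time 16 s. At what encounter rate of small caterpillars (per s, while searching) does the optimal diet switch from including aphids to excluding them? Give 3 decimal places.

0.031 per s

At the threshold, the rate on small caterpillars alone equals the profitability of aphids: λ·9.1/(1 + λ·8.3) = 3.6/16 = 0.225.
Rearranging, λ(9.1 − 0.225×8.3) = 0.225, so λ = 0.225/7.232 = 0.03111 per s.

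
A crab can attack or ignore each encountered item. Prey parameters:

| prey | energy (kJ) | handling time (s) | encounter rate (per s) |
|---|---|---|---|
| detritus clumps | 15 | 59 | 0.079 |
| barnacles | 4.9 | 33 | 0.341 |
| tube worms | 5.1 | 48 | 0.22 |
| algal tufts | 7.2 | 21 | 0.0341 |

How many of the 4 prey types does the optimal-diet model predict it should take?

2

Rank by E/h (kJ/s): algal tufts 0.343, detritus clumps 0.254, barnacles 0.148, tube worms 0.106. Include each in turn until the next type's E/h falls below the running intake rate.
Rate on top 1: 0.1431. detritus clumps: 0.254 > 0.1431 → include.
Rate on top 2: 0.2243. barnacles: 0.148 < 0.2243 → exclude; stop.
Optimal diet: algal tufts, detritus clumps — 2 of 4 types.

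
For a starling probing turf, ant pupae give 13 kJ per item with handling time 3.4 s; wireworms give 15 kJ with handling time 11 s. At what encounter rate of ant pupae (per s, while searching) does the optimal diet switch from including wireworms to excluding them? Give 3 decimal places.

0.163 per s

The zero-one rule: include wireworms iff E₂/h₂ > λE₁/(1+λh₁). Equality gives the switch point.
λE₁h₂ = E₂ + λE₂h₁ ⇒ λ = E₂/(E₁h₂ − E₂h₁) = 15/(143 − 51) = 0.163 per s.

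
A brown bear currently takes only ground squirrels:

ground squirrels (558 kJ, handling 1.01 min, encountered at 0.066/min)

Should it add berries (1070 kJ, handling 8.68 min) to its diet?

Yes

On ground squirrels alone, R = ΣλE/(1+Σλh) = 36.83/1.067 = 34.53 kJ/min.
berries: E/h = 1070/8.68 = 123.3 kJ/min.
Since 123.3 > R, including berries increases the long-run rate.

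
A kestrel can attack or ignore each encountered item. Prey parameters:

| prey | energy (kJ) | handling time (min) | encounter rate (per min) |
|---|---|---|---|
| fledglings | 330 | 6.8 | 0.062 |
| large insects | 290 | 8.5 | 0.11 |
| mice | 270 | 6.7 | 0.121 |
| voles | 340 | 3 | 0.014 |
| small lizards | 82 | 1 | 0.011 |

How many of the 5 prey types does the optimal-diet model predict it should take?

5

E/h in descending order: voles 113, small lizards 82, fledglings 48.5, mice 40.3, large insects 34.1 kJ/min. The optimal diet is the largest prefix of this list for which every included type satisfies E_i/h_i > R on the types above it.
Rate on top 1: 4.568. small lizards: 82 > 4.568 → include.
Rate on top 2: 5.377. fledglings: 48.5 > 5.377 → include.
Rate on top 3: 17.71. mice: 40.3 > 17.71 → include.
Rate on top 4: 25.73. large insects: 34.1 > 25.73 → include.
Optimal diet: voles, small lizards, fledglings, mice, large insects — 5 of 5 types.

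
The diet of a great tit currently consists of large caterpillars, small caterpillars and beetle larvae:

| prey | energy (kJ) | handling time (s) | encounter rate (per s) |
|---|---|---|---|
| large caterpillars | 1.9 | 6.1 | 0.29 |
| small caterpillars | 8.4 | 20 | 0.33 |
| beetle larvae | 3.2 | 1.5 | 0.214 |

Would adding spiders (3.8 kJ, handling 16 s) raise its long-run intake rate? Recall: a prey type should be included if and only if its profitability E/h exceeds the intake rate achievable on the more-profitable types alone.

On large caterpillars, small caterpillars and beetle larvae alone, R = ΣλE/(1+Σλh) = 4.008/9.69 = 0.4136 kJ/s.
spiders: E/h = 3.8/16 = 0.2375 kJ/s.
0.2375 < 0.4136, so adding spiders would lower the average — exclude it.

No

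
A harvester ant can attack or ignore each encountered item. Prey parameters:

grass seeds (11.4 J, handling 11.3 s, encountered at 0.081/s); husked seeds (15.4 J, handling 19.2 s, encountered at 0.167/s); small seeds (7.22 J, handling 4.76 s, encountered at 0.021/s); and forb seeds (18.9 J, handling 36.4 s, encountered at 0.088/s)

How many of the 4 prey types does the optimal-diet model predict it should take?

3

Rank by E/h (J/s): small seeds 1.52, grass seeds 1.01, husked seeds 0.802, forb seeds 0.519. Include each in turn until the next type's E/h falls below the running intake rate.
Rate on top 1: 0.1378. grass seeds: 1.01 > 0.1378 → include.
Rate on top 2: 0.5334. husked seeds: 0.802 > 0.5334 → include.
Rate on top 3: 0.6984. forb seeds: 0.519 < 0.6984 → exclude; stop.
Optimal diet: small seeds, grass seeds, husked seeds — 3 of 4 types.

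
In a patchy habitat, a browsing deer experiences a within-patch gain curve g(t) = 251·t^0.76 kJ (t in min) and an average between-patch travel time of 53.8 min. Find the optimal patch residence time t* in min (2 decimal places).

170.37 min

Optimal t* satisfies g'(t*) = g(t*)/(T + t*).
g'(t) = 0.76·251·t^-0.24. Setting 0.76·251·t^-0.24 = 251·t^0.76/(53.8+t) gives 0.76(53.8+t) = t, so 0.24·t = 0.76×53.8.
t* = 0.76×53.8/0.24 = 170.4 min.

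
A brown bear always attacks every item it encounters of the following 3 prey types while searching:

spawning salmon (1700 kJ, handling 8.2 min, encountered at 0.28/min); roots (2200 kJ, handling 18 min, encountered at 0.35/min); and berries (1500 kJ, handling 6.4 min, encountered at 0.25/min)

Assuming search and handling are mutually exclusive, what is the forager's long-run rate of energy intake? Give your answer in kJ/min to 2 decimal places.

144.78 kJ/min

R = (0.28×1700 + 0.35×2200 + 0.25×1500) / (1 + 0.28×8.2 + 0.35×18 + 0.25×6.4) = 1621/11.2 = 144.8 kJ/min.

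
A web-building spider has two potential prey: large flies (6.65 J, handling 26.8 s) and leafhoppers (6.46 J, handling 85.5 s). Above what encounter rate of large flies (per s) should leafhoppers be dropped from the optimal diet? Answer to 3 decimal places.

0.016 per s

The zero-one rule: include leafhoppers iff E₂/h₂ > λE₁/(1+λh₁). Equality gives the switch point.
λE₁h₂ = E₂ + λE₂h₁ ⇒ λ = E₂/(E₁h₂ − E₂h₁) = 6.46/(568.6 − 173.1) = 0.01634 per s.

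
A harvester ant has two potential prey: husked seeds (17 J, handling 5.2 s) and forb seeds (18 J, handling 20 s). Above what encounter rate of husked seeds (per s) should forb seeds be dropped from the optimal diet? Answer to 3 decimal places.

0.073 per s

At the threshold, the rate on husked seeds alone equals the profitability of forb seeds: λ·17/(1 + λ·5.2) = 18/20 = 0.9.
Rearranging, λ(17 − 0.9×5.2) = 0.9, so λ = 0.9/12.32 = 0.07305 per s.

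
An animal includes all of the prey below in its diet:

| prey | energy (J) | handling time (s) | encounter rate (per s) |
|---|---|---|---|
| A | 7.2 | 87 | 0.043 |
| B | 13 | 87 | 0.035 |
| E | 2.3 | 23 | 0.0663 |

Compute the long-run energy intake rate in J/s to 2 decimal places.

0.10 J/s

R = (0.043×7.2 + 0.035×13 + 0.0663×2.3) / (1 + 0.043×87 + 0.035×87 + 0.0663×23) = 0.9171/9.311 = 0.0985 J/s.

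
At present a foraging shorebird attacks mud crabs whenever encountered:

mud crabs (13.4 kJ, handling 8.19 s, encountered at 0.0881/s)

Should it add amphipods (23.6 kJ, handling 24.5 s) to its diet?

Yes

Intake rate on the current diet: R = (0.0881×13.4) / (1 + 0.0881×8.19) = 1.181/1.722 = 0.6857 kJ/s.
amphipods: E/h = 23.6/24.5 = 0.9633 kJ/s.
Since 0.9633 > R, including amphipods increases the long-run rate.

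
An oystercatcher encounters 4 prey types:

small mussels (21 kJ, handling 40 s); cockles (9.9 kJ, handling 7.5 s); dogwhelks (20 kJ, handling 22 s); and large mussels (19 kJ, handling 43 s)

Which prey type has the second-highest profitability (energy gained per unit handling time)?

In descending order of E/h:
cockles: 9.9/7.5 = 1.32 kJ/s
dogwhelks: 20/22 = 0.909 kJ/s
small mussels: 21/40 = 0.525 kJ/s
large mussels: 19/43 = 0.442 kJ/s

dogwhelks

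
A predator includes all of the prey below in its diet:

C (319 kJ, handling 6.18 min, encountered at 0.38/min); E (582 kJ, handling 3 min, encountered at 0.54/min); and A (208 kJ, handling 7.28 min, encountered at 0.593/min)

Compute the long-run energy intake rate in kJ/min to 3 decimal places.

60.185 kJ/min

Energy encountered per unit search time: 0.38×319 + 0.54×582 + 0.593×208 = 558.8 kJ/min.
Handling time per unit search time: 0.38×6.18 + 0.54×3 + 0.593×7.28 = 8.285.
Rate = 558.8/(1 + 8.285) = 60.18 kJ/min.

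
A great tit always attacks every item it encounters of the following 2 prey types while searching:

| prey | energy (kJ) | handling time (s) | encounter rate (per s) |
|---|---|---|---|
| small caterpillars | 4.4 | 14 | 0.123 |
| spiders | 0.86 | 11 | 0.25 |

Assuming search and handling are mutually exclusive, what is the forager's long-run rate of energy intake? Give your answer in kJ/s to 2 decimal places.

R = (0.123×4.4 + 0.25×0.86) / (1 + 0.123×14 + 0.25×11) = 0.7562/5.472 = 0.1382 kJ/s.

0.14 kJ/s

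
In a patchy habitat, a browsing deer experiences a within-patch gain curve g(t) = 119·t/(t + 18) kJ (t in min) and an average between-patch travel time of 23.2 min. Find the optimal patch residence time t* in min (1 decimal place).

Maximise g(t)/(T+t): set derivative to zero → g'(t)(T+t) = g(t).
g'(t) = 119·18/(t + 18)². Setting 119·18/(t+18)² = 119t/[(t+18)(23.2+t)] gives 18(23.2+t) = t(t+18), so t² = 18×23.2 = 417.6.
t* = √417.6 = 20.44 min.

20.4 min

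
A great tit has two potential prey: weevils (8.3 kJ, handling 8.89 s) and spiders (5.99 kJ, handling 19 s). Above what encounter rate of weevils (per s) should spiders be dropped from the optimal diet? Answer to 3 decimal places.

0.057 per s

Drop spiders once their profitability E₂/h₂ falls below the rate achievable on weevils alone: E₂/h₂ = λE₁/(1 + λh₁).
Solve for λ: λE₁h₂ = E₂(1 + λh₁) → λ(E₁h₂ − E₂h₁) = E₂ → λ = E₂/(E₁h₂ − E₂h₁).
λ = 5.99/(8.3×19 − 5.99×8.89) = 5.99/104.4 = 0.05735 per s.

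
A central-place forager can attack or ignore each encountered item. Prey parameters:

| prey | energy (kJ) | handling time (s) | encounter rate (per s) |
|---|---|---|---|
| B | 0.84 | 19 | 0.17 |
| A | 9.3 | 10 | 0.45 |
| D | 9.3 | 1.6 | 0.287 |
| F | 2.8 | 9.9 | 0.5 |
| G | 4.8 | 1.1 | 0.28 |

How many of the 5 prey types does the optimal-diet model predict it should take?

Rank by E/h (kJ/s): D 5.81, G 4.36, A 0.93, F 0.283, B 0.0442. Include each in turn until the next type's E/h falls below the running intake rate.
Rate on top 1: 1.829. G: 4.36 > 1.829 → include.
Rate on top 2: 2.271. A: 0.93 < 2.271 → exclude; stop.
Optimal diet: D, G — 2 of 5 types.

2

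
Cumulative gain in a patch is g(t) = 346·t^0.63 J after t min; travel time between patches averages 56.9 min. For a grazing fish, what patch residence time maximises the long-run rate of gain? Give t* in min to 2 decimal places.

Maximise g(t)/(T+t): set derivative to zero → g'(t)(T+t) = g(t).
g'(t) = 0.63·346·t^-0.37. Setting 0.63·346·t^-0.37 = 346·t^0.63/(56.9+t) gives 0.63(56.9+t) = t, so 0.37·t = 0.63×56.9.
t* = 0.63×56.9/0.37 = 96.88 min.

96.88 min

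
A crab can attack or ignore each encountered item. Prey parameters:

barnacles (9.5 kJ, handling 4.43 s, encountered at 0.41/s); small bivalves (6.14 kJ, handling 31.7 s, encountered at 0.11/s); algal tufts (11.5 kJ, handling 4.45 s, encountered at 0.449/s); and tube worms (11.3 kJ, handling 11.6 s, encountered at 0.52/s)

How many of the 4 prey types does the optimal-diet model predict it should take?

Rank by E/h (kJ/s): algal tufts 2.58, barnacles 2.14, tube worms 0.974, small bivalves 0.194. Include each in turn until the next type's E/h falls below the running intake rate.
Rate on top 1: 1.722. barnacles: 2.14 > 1.722 → include.
Rate on top 2: 1.882. tube worms: 0.974 < 1.882 → exclude; stop.
Optimal diet: algal tufts, barnacles — 2 of 4 types.

2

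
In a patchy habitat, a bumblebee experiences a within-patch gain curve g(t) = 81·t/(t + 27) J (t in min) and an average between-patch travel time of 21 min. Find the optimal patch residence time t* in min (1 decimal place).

23.8 min

Maximise g(t)/(T+t): set derivative to zero → g'(t)(T+t) = g(t).
g'(t) = 81·27/(t + 27)². Setting 81·27/(t+27)² = 81t/[(t+27)(21+t)] gives 27(21+t) = t(t+27), so t² = 27×21 = 567.
t* = √567 = 23.81 min.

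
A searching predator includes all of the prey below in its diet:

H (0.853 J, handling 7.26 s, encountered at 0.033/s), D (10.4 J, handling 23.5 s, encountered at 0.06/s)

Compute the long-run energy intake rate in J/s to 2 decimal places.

0.25 J/s

Energy encountered per unit search time: 0.033×0.853 + 0.06×10.4 = 0.6521 J/s.
Handling time per unit search time: 0.033×7.26 + 0.06×23.5 = 1.65.
Rate = 0.6521/(1 + 1.65) = 0.2461 J/s.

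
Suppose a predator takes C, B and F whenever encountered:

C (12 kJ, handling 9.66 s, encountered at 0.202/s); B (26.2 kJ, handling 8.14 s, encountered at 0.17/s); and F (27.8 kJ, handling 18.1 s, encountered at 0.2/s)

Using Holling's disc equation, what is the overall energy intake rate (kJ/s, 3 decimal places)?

1.564 kJ/s

R = (0.202×12 + 0.17×26.2 + 0.2×27.8) / (1 + 0.202×9.66 + 0.17×8.14 + 0.2×18.1) = 12.44/7.955 = 1.564 kJ/s.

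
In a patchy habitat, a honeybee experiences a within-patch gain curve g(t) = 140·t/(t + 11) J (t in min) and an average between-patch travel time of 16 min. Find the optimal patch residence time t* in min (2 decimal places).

13.27 min

By the marginal value theorem, leave when the instantaneous gain rate g'(t) equals the habitat-wide average g(t)/(T + t).
g'(t) = 140·11/(t + 11)². Setting 140·11/(t+11)² = 140t/[(t+11)(16+t)] gives 11(16+t) = t(t+11), so t² = 11×16 = 176.
t* = √176 = 13.27 min.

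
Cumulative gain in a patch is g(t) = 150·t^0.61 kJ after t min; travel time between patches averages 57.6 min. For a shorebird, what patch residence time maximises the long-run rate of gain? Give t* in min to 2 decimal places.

90.09 min

Optimal t* satisfies g'(t*) = g(t*)/(T + t*).
g'(t) = 0.61·150·t^-0.39. Setting 0.61·150·t^-0.39 = 150·t^0.61/(57.6+t) gives 0.61(57.6+t) = t, so 0.39·t = 0.61×57.6.
t* = 0.61×57.6/0.39 = 90.09 min.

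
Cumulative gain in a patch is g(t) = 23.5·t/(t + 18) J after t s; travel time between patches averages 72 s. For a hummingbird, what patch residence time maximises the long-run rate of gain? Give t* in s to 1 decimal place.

36.0 s

Maximise g(t)/(T+t): set derivative to zero → g'(t)(T+t) = g(t).
g'(t) = 23.5·18/(t + 18)². Setting 23.5·18/(t+18)² = 23.5t/[(t+18)(72+t)] gives 18(72+t) = t(t+18), so t² = 18×72 = 1296.
t* = √1296 = 36 s.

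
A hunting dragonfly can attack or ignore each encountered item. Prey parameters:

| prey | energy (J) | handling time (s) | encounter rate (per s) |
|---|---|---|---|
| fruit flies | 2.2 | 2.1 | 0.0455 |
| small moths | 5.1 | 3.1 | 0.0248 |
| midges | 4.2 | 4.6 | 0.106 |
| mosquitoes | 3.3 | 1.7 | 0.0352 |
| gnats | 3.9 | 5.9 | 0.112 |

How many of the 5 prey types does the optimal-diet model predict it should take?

5

Profitabilities (E/h, J/s): mosquitoes 1.94, small moths 1.65, fruit flies 1.05, midges 0.913, gnats 0.661. Add prey in this order while the next type's profitability exceeds the intake rate on those already taken.
Rate on top 1: 0.1096. small moths: 1.65 > 0.1096 → include.
Rate on top 2: 0.2135. fruit flies: 1.05 > 0.2135 → include.
Rate on top 3: 0.2781. midges: 0.913 > 0.2781 → include.
Rate on top 4: 0.4581. gnats: 0.661 > 0.4581 → include.
Optimal diet: mosquitoes, small moths, fruit flies, midges, gnats — 5 of 5 types.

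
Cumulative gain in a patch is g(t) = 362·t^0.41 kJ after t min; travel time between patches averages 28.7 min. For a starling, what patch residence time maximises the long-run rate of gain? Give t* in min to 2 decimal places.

19.94 min

Maximise g(t)/(T+t): set derivative to zero → g'(t)(T+t) = g(t).
g'(t) = 0.41·362·t^-0.59. Setting 0.41·362·t^-0.59 = 362·t^0.41/(28.7+t) gives 0.41(28.7+t) = t, so 0.59·t = 0.41×28.7.
t* = 0.41×28.7/0.59 = 19.94 min.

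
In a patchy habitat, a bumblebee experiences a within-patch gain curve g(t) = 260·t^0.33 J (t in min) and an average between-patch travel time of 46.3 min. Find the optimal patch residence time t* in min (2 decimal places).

22.80 min

By the marginal value theorem, leave when the instantaneous gain rate g'(t) equals the habitat-wide average g(t)/(T + t).
g'(t) = 0.33·260·t^-0.67. Setting 0.33·260·t^-0.67 = 260·t^0.33/(46.3+t) gives 0.33(46.3+t) = t, so 0.67·t = 0.33×46.3.
t* = 0.33×46.3/0.67 = 22.8 min.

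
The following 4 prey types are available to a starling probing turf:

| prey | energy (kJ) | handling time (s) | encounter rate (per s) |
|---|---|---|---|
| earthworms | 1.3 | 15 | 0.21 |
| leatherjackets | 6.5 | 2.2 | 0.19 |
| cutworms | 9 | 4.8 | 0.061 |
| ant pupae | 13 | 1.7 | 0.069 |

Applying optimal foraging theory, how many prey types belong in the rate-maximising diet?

3

E/h in descending order: ant pupae 7.65, leatherjackets 2.95, cutworms 1.88, earthworms 0.0867 kJ/s. The optimal diet is the largest prefix of this list for which every included type satisfies E_i/h_i > R on the types above it.
Rate on top 1: 0.8028. leatherjackets: 2.95 > 0.8028 → include.
Rate on top 2: 1.389. cutworms: 1.88 > 1.389 → include.
Rate on top 3: 1.467. earthworms: 0.0867 < 1.467 → exclude; stop.
Optimal diet: ant pupae, leatherjackets, cutworms — 3 of 4 types.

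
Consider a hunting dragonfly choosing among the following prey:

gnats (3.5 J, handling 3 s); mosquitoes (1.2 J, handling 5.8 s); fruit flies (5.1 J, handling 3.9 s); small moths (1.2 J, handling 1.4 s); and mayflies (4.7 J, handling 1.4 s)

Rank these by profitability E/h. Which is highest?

In descending order of E/h:
mayflies: 4.7/1.4 = 3.36 J/s
fruit flies: 5.1/3.9 = 1.31 J/s
gnats: 3.5/3 = 1.17 J/s
small moths: 1.2/1.4 = 0.857 J/s
mosquitoes: 1.2/5.8 = 0.207 J/s

mayflies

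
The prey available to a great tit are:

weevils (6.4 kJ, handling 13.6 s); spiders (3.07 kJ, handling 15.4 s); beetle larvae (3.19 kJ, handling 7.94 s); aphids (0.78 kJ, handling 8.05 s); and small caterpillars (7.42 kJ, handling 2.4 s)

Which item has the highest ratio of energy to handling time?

small caterpillars

Profitability E/h (kJ/s): weevils = 6.4/13.6 = 0.471, spiders = 3.07/15.4 = 0.199, beetle larvae = 3.19/7.94 = 0.402, aphids = 0.78/8.05 = 0.0969, small caterpillars = 7.42/2.4 = 3.09.
Ranked: small caterpillars > weevils > beetle larvae > spiders > aphids.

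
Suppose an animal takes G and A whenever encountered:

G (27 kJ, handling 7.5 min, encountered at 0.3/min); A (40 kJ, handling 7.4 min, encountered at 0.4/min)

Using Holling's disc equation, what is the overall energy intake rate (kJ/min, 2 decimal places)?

R = (0.3×27 + 0.4×40) / (1 + 0.3×7.5 + 0.4×7.4) = 24.1/6.21 = 3.881 kJ/min.

3.88 kJ/min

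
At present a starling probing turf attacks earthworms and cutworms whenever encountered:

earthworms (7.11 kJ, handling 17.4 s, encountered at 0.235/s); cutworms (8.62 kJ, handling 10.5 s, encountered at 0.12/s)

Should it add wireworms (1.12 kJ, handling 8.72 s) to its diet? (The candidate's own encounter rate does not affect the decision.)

No

On earthworms and cutworms alone, R = ΣλE/(1+Σλh) = 2.705/6.349 = 0.4261 kJ/s.
wireworms: E/h = 1.12/8.72 = 0.1284 kJ/s.
Since 0.1284 < R, time spent handling wireworms is better spent searching.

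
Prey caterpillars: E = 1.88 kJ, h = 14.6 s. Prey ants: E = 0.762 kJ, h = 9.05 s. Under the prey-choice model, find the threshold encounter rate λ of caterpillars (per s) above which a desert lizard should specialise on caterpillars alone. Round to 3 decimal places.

0.129 per s

The zero-one rule: include ants iff E₂/h₂ > λE₁/(1+λh₁). Equality gives the switch point.
λE₁h₂ = E₂ + λE₂h₁ ⇒ λ = E₂/(E₁h₂ − E₂h₁) = 0.762/(17.01 − 11.13) = 0.1294 per s.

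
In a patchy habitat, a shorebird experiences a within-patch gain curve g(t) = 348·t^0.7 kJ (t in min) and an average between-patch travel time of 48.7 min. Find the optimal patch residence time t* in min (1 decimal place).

113.6 min

By the marginal value theorem, leave when the instantaneous gain rate g'(t) equals the habitat-wide average g(t)/(T + t).
g'(t) = 0.7·348·t^-0.3. Setting 0.7·348·t^-0.3 = 348·t^0.7/(48.7+t) gives 0.7(48.7+t) = t, so 0.30·t = 0.7×48.7.
t* = 0.7×48.7/0.30 = 113.6 min.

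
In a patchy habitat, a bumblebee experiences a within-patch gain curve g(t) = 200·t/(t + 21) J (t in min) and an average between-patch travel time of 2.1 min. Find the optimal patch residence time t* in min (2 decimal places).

Optimal t* satisfies g'(t*) = g(t*)/(T + t*).
g'(t) = 200·21/(t + 21)². Setting 200·21/(t+21)² = 200t/[(t+21)(2.1+t)] gives 21(2.1+t) = t(t+21), so t² = 21×2.1 = 44.1.
t* = √44.1 = 6.641 min.

6.64 min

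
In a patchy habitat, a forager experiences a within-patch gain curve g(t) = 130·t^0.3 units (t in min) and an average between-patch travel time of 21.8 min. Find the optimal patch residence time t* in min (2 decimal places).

9.34 min

Maximise g(t)/(T+t): set derivative to zero → g'(t)(T+t) = g(t).
g'(t) = 0.3·130·t^-0.7. Setting 0.3·130·t^-0.7 = 130·t^0.3/(21.8+t) gives 0.3(21.8+t) = t, so 0.70·t = 0.3×21.8.
t* = 0.3×21.8/0.70 = 9.343 min.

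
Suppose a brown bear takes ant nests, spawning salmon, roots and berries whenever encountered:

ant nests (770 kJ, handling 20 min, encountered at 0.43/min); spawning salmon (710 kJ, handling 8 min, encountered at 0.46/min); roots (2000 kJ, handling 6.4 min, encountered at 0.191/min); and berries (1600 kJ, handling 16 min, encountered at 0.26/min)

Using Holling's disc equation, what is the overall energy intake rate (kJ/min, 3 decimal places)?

78.002 kJ/min

R = (0.43×770 + 0.46×710 + 0.191×2000 + 0.26×1600) / (1 + 0.43×20 + 0.46×8 + 0.191×6.4 + 0.26×16) = 1456/18.66 = 78 kJ/min.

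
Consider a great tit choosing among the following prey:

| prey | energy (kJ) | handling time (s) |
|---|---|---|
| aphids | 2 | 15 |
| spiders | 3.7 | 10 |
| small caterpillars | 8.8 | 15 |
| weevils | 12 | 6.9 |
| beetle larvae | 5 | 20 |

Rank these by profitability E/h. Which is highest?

weevils

Profitability E/h (kJ/s): aphids = 2/15 = 0.133, spiders = 3.7/10 = 0.37, small caterpillars = 8.8/15 = 0.587, weevils = 12/6.9 = 1.74, beetle larvae = 5/20 = 0.25.
Ranked: weevils > small caterpillars > spiders > beetle larvae > aphids.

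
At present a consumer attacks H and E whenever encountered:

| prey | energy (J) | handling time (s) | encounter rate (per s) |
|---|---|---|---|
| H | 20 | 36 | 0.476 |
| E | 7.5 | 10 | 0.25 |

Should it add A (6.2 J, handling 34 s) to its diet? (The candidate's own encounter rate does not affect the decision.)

On H and E alone, R = ΣλE/(1+Σλh) = 11.39/20.64 = 0.5522 J/s.
Profitability of A: 6.2/34 = 0.1824 J/s.
0.1824 < 0.5522, so adding A would lower the average — exclude it.

No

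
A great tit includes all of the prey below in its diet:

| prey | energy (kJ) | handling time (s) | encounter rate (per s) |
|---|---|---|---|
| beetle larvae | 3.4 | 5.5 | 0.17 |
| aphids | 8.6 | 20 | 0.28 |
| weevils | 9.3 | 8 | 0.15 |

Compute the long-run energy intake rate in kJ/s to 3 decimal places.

0.502 kJ/s

R = (0.17×3.4 + 0.28×8.6 + 0.15×9.3) / (1 + 0.17×5.5 + 0.28×20 + 0.15×8) = 4.381/8.735 = 0.5015 kJ/s.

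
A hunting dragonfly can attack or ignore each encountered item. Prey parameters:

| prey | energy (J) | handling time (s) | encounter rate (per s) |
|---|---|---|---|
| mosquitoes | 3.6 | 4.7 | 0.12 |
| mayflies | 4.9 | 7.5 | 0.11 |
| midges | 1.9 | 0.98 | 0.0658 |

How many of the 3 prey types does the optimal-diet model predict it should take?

Profitabilities (E/h, J/s): midges 1.94, mosquitoes 0.766, mayflies 0.653. Add prey in this order while the next type's profitability exceeds the intake rate on those already taken.
Rate on top 1: 0.1174. mosquitoes: 0.766 > 0.1174 → include.
Rate on top 2: 0.342. mayflies: 0.653 > 0.342 → include.
Optimal diet: midges, mosquitoes, mayflies — 3 of 3 types.

3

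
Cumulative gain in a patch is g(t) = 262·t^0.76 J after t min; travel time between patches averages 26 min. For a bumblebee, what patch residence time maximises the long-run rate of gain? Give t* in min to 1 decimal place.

82.3 min

Maximise g(t)/(T+t): set derivative to zero → g'(t)(T+t) = g(t).
g'(t) = 0.76·262·t^-0.24. Setting 0.76·262·t^-0.24 = 262·t^0.76/(26+t) gives 0.76(26+t) = t, so 0.24·t = 0.76×26.
t* = 0.76×26/0.24 = 82.33 min.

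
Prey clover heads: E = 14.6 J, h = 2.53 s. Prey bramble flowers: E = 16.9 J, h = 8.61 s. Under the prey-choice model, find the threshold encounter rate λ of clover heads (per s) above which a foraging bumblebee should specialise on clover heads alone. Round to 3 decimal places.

0.204 per s

Drop bramble flowers once their profitability E₂/h₂ falls below the rate achievable on clover heads alone: E₂/h₂ = λE₁/(1 + λh₁).
Solve for λ: λE₁h₂ = E₂(1 + λh₁) → λ(E₁h₂ − E₂h₁) = E₂ → λ = E₂/(E₁h₂ − E₂h₁).
λ = 16.9/(14.6×8.61 − 16.9×2.53) = 16.9/82.95 = 0.2037 per s.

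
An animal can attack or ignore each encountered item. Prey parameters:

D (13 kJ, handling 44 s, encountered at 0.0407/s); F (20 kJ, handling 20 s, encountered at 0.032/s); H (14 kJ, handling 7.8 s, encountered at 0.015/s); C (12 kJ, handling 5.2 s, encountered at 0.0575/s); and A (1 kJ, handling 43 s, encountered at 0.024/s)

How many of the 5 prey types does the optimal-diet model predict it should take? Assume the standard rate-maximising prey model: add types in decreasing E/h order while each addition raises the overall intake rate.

3

Profitabilities (E/h, kJ/s): C 2.31, H 1.79, F 1, D 0.295, A 0.0233. Add prey in this order while the next type's profitability exceeds the intake rate on those already taken.
Rate on top 1: 0.5312. H: 1.79 > 0.5312 → include.
Rate on top 2: 0.6356. F: 1 > 0.6356 → include.
Rate on top 3: 0.749. D: 0.295 < 0.749 → exclude; stop.
Optimal diet: C, H, F — 3 of 5 types.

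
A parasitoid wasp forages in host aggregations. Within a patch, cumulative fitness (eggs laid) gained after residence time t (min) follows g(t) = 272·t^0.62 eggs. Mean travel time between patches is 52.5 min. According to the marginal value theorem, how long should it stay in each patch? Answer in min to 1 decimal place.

By the marginal value theorem, leave when the instantaneous gain rate g'(t) equals the habitat-wide average g(t)/(T + t).
g'(t) = 0.62·272·t^-0.38. Setting 0.62·272·t^-0.38 = 272·t^0.62/(52.5+t) gives 0.62(52.5+t) = t, so 0.38·t = 0.62×52.5.
t* = 0.62×52.5/0.38 = 85.66 min.

85.7 min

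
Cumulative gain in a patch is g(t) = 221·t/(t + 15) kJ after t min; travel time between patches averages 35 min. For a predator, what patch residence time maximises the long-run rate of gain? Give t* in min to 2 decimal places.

Maximise g(t)/(T+t): set derivative to zero → g'(t)(T+t) = g(t).
g'(t) = 221·15/(t + 15)². Setting 221·15/(t+15)² = 221t/[(t+15)(35+t)] gives 15(35+t) = t(t+15), so t² = 15×35 = 525.
t* = √525 = 22.91 min.

22.91 min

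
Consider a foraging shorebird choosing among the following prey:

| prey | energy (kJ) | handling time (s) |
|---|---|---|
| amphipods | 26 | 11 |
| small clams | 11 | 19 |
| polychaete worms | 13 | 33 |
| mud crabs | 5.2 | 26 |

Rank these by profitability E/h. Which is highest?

amphipods

Profitability E/h (kJ/s): amphipods = 26/11 = 2.36, small clams = 11/19 = 0.579, polychaete worms = 13/33 = 0.394, mud crabs = 5.2/26 = 0.2.
Ranked: amphipods > small clams > polychaete worms > mud crabs.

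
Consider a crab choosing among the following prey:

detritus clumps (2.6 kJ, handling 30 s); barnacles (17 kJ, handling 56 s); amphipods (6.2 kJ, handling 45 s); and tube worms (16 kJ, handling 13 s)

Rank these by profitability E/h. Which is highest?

tube worms

Profitability E/h (kJ/s): detritus clumps = 2.6/30 = 0.0867, barnacles = 17/56 = 0.304, amphipods = 6.2/45 = 0.138, tube worms = 16/13 = 1.23.
Ranked: tube worms > barnacles > amphipods > detritus clumps.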